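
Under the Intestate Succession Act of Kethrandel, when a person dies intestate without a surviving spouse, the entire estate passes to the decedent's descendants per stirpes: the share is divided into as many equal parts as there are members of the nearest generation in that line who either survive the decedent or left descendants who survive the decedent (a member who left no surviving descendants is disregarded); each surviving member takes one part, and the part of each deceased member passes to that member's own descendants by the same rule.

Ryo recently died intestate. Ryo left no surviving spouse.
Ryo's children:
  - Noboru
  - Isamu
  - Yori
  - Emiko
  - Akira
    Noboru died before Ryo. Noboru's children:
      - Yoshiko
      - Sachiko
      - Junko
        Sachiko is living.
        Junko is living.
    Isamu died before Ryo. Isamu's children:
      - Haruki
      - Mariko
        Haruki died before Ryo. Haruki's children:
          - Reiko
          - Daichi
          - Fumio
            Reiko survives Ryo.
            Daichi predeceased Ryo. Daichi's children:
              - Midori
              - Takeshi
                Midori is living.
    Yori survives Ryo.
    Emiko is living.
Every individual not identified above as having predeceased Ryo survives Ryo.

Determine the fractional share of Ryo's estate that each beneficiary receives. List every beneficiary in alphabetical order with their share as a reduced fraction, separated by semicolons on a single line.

Akira 1/5; Emiko 1/5; Fumio 1/30; Junko 1/15; Mariko 1/10; Midori 1/60; Reiko 1/30; Sachiko 1/15; Takeshi 1/60; Yori 1/5; Yoshiko 1/15

There is no surviving spouse, so the entire estate passes to Ryo's descendants per stirpes.
The estate is divided into 5 equal shares of 1/5 among Noboru, Isamu, Yori, Emiko, Akira.
Noboru predeceased; the 1/5 allotted to Noboru's branch passes to Noboru's issue by representation.
The 1/5 is divided into 3 equal shares of 1/15 among Yoshiko, Sachiko, Junko.
Yoshiko is living and takes 1/15.
Sachiko is living and takes 1/15.
Junko is living and takes 1/15.
Isamu predeceased; the 1/5 allotted to Isamu's branch passes to Isamu's issue by representation.
The 1/5 is divided into 2 equal shares of 1/10 among Haruki, Mariko.
Haruki predeceased; the 1/10 allotted to Haruki's branch passes to Haruki's issue by representation.
The 1/10 is divided into 3 equal shares of 1/30 among Reiko, Daichi, Fumio.
Reiko is living and takes 1/30.
Daichi predeceased; the 1/30 allotted to Daichi's branch passes to Daichi's issue by representation.
The 1/30 is divided into 2 equal shares of 1/60 among Midori, Takeshi.
Midori is living and takes 1/60.
Takeshi is living and takes 1/60.
Fumio is living and takes 1/30.
Mariko is living and takes 1/10.
Yori is living and takes 1/5.
Emiko is living and takes 1/5.
Akira is living and takes 1/5.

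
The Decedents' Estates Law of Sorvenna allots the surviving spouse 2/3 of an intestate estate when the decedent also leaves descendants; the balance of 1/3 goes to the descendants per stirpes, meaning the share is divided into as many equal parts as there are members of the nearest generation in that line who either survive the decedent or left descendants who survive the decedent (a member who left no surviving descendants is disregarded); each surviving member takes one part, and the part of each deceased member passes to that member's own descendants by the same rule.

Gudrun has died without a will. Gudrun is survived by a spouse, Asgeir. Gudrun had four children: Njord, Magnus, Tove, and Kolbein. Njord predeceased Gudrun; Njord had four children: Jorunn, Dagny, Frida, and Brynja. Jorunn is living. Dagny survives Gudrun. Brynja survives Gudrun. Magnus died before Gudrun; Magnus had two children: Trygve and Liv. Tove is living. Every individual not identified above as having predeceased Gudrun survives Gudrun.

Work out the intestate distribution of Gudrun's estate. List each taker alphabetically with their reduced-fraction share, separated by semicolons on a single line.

Asgeir 2/3; Brynja 1/48; Dagny 1/48; Frida 1/48; Jorunn 1/48; Kolbein 1/12; Liv 1/24; Tove 1/12; Trygve 1/24

Asgeir, as surviving spouse, takes 2/3.
The remaining 1/3 passes to Gudrun's descendants per stirpes.
The 1/3 is divided into 4 equal shares of 1/12 among Njord, Magnus, Tove, Kolbein.
Njord predeceased; the 1/12 allotted to Njord's branch passes to Njord's issue by representation.
The 1/12 is divided into 4 equal shares of 1/48 among Jorunn, Dagny, Frida, Brynja.
Jorunn is living and takes 1/48.
Dagny is living and takes 1/48.
Frida is living and takes 1/48.
Brynja is living and takes 1/48.
Magnus predeceased; the 1/12 allotted to Magnus's branch passes to Magnus's issue by representation.
The 1/12 is divided into 2 equal shares of 1/24 among Trygve, Liv.
Trygve is living and takes 1/24.
Liv is living and takes 1/24.
Tove is living and takes 1/12.
Kolbein is living and takes 1/12.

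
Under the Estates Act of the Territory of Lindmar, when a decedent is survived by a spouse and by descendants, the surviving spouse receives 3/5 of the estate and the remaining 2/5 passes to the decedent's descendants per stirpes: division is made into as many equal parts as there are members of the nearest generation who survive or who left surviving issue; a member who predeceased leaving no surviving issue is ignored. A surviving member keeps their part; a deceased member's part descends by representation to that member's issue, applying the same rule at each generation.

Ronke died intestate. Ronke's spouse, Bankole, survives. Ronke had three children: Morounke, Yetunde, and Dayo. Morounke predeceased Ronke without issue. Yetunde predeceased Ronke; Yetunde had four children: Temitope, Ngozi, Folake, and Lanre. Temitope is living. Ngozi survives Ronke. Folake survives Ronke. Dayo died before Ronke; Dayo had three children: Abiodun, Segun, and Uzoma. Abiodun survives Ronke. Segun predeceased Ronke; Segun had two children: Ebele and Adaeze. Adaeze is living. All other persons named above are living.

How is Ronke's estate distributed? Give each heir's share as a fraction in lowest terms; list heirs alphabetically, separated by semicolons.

Abiodun 1/15; Adaeze 1/30; Bankole 3/5; Ebele 1/30; Folake 1/20; Lanre 1/20; Ngozi 1/20; Temitope 1/20; Uzoma 1/15

Bankole, as surviving spouse, takes 3/5.
The remaining 2/5 passes to Ronke's descendants per stirpes.
Morounke left no surviving issue, so that branch lapses and is disregarded.
The 2/5 is divided into 2 equal shares of 1/5 among Yetunde, Dayo.
Yetunde predeceased; the 1/5 allotted to Yetunde's branch passes to Yetunde's issue by representation.
The 1/5 is divided into 4 equal shares of 1/20 among Temitope, Ngozi, Folake, Lanre.
Temitope is living and takes 1/20.
Ngozi is living and takes 1/20.
Folake is living and takes 1/20.
Lanre is living and takes 1/20.
Dayo predeceased; the 1/5 allotted to Dayo's branch passes to Dayo's issue by representation.
The 1/5 is divided into 3 equal shares of 1/15 among Abiodun, Segun, Uzoma.
Abiodun is living and takes 1/15.
Segun predeceased; the 1/15 allotted to Segun's branch passes to Segun's issue by representation.
The 1/15 is divided into 2 equal shares of 1/30 among Ebele, Adaeze.
Ebele is living and takes 1/30.
Adaeze is living and takes 1/30.
Uzoma is living and takes 1/15.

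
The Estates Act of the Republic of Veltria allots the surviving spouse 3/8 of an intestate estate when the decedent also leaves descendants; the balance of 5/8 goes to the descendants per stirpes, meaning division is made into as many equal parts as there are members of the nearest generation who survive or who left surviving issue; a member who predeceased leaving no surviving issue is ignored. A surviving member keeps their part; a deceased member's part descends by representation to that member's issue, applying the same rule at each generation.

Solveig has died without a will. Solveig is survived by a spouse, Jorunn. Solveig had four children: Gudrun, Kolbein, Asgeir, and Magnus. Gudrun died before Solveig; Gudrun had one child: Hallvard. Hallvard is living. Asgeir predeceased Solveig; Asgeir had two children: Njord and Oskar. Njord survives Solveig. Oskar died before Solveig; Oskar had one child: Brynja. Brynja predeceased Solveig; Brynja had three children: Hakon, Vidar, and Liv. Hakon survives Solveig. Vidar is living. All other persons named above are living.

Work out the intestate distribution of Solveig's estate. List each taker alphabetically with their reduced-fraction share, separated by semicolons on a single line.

Hakon 5/192; Hallvard 5/32; Jorunn 3/8; Kolbein 5/32; Liv 5/192; Magnus 5/32; Njord 5/64; Vidar 5/192

Jorunn, as surviving spouse, takes 3/8.
The remaining 5/8 passes to Solveig's descendants per stirpes.
The 5/8 is divided into 4 equal shares of 5/32 among Gudrun, Kolbein, Asgeir, Magnus.
Gudrun predeceased; the 5/32 allotted to Gudrun's branch passes to Gudrun's issue by representation.
Hallvard is the sole taker at this level and receives the full 5/32.
Kolbein is living and takes 5/32.
Asgeir predeceased; the 5/32 allotted to Asgeir's branch passes to Asgeir's issue by representation.
The 5/32 is divided into 2 equal shares of 5/64 among Njord, Oskar.
Njord is living and takes 5/64.
Oskar predeceased; the 5/64 allotted to Oskar's branch passes to Oskar's issue by representation.
Brynja's line is the sole branch at this level, so the full 5/64 passes to Brynja's issue by representation.
The 5/64 is divided into 3 equal shares of 5/192 among Hakon, Vidar, Liv.
Hakon is living and takes 5/192.
Vidar is living and takes 5/192.
Liv is living and takes 5/192.
Magnus is living and takes 5/32.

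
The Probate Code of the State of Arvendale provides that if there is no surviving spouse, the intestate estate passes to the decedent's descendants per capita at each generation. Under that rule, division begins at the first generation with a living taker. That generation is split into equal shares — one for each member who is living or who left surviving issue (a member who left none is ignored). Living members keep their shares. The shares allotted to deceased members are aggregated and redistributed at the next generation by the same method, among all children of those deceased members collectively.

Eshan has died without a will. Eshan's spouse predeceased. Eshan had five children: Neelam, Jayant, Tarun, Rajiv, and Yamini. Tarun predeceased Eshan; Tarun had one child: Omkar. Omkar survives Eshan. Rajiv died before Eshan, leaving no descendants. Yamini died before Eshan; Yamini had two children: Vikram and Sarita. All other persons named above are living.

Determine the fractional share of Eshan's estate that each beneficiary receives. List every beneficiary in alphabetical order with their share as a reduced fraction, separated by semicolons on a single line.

Jayant 1/4; Neelam 1/4; Omkar 1/6; Sarita 1/6; Vikram 1/6

There is no surviving spouse, so the entire estate passes to Eshan's descendants per capita at each generation.
At generation 1 (Neelam, Jayant, Tarun, Yamini) there are 4 shares of (1)/4 = 1/4 each.
Living: Neelam and Jayant — each takes 1/4.
Deceased: Tarun and Yamini. Their combined 1/2 is pooled and carried to generation 2.
At generation 2 (Omkar, Vikram, Sarita) there are 3 shares of (1/2)/3 = 1/6 each.
Living: Omkar, Vikram, and Sarita — each takes 1/6.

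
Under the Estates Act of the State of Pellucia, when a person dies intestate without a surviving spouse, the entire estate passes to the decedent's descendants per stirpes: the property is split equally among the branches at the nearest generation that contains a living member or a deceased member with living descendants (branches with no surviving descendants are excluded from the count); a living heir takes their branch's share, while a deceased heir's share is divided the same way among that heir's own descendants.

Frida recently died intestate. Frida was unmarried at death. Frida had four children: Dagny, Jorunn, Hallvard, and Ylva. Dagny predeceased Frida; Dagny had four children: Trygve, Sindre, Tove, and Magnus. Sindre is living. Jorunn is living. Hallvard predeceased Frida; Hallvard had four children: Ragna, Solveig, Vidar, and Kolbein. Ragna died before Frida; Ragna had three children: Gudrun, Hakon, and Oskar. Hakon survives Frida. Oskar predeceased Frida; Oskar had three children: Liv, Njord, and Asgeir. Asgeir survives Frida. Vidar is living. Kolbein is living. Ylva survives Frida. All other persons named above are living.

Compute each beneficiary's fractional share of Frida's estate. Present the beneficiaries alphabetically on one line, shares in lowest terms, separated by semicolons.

Asgeir 1/144; Gudrun 1/48; Hakon 1/48; Jorunn 1/4; Kolbein 1/16; Liv 1/144; Magnus 1/16; Njord 1/144; Sindre 1/16; Solveig 1/16; Tove 1/16; Trygve 1/16; Vidar 1/16; Ylva 1/4

There is no surviving spouse, so the entire estate passes to Frida's descendants per stirpes.
The estate is divided into 4 equal shares of 1/4 among Dagny, Jorunn, Hallvard, Ylva.
Dagny predeceased; the 1/4 allotted to Dagny's branch passes to Dagny's issue by representation.
The 1/4 is divided into 4 equal shares of 1/16 among Trygve, Sindre, Tove, Magnus.
Trygve is living and takes 1/16.
Sindre is living and takes 1/16.
Tove is living and takes 1/16.
Magnus is living and takes 1/16.
Jorunn is living and takes 1/4.
Hallvard predeceased; the 1/4 allotted to Hallvard's branch passes to Hallvard's issue by representation.
The 1/4 is divided into 4 equal shares of 1/16 among Ragna, Solveig, Vidar, Kolbein.
Ragna predeceased; the 1/16 allotted to Ragna's branch passes to Ragna's issue by representation.
The 1/16 is divided into 3 equal shares of 1/48 among Gudrun, Hakon, Oskar.
Gudrun is living and takes 1/48.
Hakon is living and takes 1/48.
Oskar predeceased; the 1/48 allotted to Oskar's branch passes to Oskar's issue by representation.
The 1/48 is divided into 3 equal shares of 1/144 among Liv, Njord, Asgeir.
Liv is living and takes 1/144.
Njord is living and takes 1/144.
Asgeir is living and takes 1/144.
Solveig is living and takes 1/16.
Vidar is living and takes 1/16.
Kolbein is living and takes 1/16.
Ylva is living and takes 1/4.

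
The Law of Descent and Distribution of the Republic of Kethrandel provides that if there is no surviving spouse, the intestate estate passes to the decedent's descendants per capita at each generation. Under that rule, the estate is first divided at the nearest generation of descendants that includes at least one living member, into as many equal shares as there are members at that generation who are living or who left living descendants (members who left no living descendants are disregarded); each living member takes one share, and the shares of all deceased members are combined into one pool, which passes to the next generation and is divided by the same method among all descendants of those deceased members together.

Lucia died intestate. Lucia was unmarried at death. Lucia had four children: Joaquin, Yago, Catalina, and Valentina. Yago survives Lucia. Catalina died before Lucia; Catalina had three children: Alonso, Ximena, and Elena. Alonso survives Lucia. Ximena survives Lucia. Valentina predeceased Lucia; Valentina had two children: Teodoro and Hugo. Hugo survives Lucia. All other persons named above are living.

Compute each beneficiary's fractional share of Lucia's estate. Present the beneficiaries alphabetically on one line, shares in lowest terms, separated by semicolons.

Alonso 1/10; Elena 1/10; Hugo 1/10; Joaquin 1/4; Teodoro 1/10; Ximena 1/10; Yago 1/4

There is no surviving spouse, so the entire estate passes to Lucia's descendants per capita at each generation.
At generation 1 (Joaquin, Yago, Catalina, Valentina) there are 4 shares of (1)/4 = 1/4 each.
Living: Joaquin and Yago — each takes 1/4.
Deceased: Catalina and Valentina. Their combined 1/2 is pooled and carried to generation 2.
At generation 2 (Alonso, Ximena, Elena, Teodoro, Hugo) there are 5 shares of (1/2)/5 = 1/10 each.
Living: Alonso, Ximena, Elena, Teodoro, and Hugo — each takes 1/10.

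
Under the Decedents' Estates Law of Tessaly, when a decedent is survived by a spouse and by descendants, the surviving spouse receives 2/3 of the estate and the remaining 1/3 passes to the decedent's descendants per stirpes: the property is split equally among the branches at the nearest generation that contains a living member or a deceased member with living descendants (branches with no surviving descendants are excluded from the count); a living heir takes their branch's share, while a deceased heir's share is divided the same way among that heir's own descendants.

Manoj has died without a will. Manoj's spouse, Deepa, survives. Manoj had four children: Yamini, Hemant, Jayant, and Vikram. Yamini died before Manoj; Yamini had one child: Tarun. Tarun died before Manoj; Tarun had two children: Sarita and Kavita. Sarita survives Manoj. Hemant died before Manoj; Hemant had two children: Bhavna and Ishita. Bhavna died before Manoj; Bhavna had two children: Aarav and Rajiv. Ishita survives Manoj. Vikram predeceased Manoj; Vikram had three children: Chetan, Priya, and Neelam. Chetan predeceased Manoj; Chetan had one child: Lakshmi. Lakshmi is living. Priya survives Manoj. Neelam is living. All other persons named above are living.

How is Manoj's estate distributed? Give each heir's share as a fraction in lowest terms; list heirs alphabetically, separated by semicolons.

Deepa, as surviving spouse, takes 2/3.
The remaining 1/3 passes to Manoj's descendants per stirpes.
The 1/3 is divided into 4 equal shares of 1/12 among Yamini, Hemant, Jayant, Vikram.
Yamini predeceased; the 1/12 allotted to Yamini's branch passes to Yamini's issue by representation.
Tarun's line is the sole branch at this level, so the full 1/12 passes to Tarun's issue by representation.
The 1/12 is divided into 2 equal shares of 1/24 among Sarita, Kavita.
Sarita is living and takes 1/24.
Kavita is living and takes 1/24.
Hemant predeceased; the 1/12 allotted to Hemant's branch passes to Hemant's issue by representation.
The 1/12 is divided into 2 equal shares of 1/24 among Bhavna, Ishita.
Bhavna predeceased; the 1/24 allotted to Bhavna's branch passes to Bhavna's issue by representation.
The 1/24 is divided into 2 equal shares of 1/48 among Aarav, Rajiv.
Aarav is living and takes 1/48.
Rajiv is living and takes 1/48.
Ishita is living and takes 1/24.
Jayant is living and takes 1/12.
Vikram predeceased; the 1/12 allotted to Vikram's branch passes to Vikram's issue by representation.
The 1/12 is divided into 3 equal shares of 1/36 among Chetan, Priya, Neelam.
Chetan predeceased; the 1/36 allotted to Chetan's branch passes to Chetan's issue by representation.
Lakshmi is the sole taker at this level and receives the full 1/36.
Priya is living and takes 1/36.
Neelam is living and takes 1/36.

Aarav 1/48; Deepa 2/3; Ishita 1/24; Jayant 1/12; Kavita 1/24; Lakshmi 1/36; Neelam 1/36; Priya 1/36; Rajiv 1/48; Sarita 1/24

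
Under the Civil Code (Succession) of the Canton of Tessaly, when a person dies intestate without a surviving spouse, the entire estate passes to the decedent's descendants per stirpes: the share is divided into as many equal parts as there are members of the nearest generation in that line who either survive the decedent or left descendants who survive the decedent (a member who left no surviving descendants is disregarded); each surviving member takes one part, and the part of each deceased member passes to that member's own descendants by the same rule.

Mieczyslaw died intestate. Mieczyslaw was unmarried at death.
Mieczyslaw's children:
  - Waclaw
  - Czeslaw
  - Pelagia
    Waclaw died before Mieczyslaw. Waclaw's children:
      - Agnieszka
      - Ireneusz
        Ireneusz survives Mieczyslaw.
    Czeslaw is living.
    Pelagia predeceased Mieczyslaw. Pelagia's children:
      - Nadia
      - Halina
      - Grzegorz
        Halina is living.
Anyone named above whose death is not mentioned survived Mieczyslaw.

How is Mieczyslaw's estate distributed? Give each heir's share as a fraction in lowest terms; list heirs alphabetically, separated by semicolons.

Agnieszka 1/6; Czeslaw 1/3; Grzegorz 1/9; Halina 1/9; Ireneusz 1/6; Nadia 1/9

There is no surviving spouse, so the entire estate passes to Mieczyslaw's descendants per stirpes.
The estate is divided into 3 equal shares of 1/3 among Waclaw, Czeslaw, Pelagia.
Waclaw predeceased; the 1/3 allotted to Waclaw's branch passes to Waclaw's issue by representation.
The 1/3 is divided into 2 equal shares of 1/6 among Agnieszka, Ireneusz.
Agnieszka is living and takes 1/6.
Ireneusz is living and takes 1/6.
Czeslaw is living and takes 1/3.
Pelagia predeceased; the 1/3 allotted to Pelagia's branch passes to Pelagia's issue by representation.
The 1/3 is divided into 3 equal shares of 1/9 among Nadia, Halina, Grzegorz.
Nadia is living and takes 1/9.
Halina is living and takes 1/9.
Grzegorz is living and takes 1/9.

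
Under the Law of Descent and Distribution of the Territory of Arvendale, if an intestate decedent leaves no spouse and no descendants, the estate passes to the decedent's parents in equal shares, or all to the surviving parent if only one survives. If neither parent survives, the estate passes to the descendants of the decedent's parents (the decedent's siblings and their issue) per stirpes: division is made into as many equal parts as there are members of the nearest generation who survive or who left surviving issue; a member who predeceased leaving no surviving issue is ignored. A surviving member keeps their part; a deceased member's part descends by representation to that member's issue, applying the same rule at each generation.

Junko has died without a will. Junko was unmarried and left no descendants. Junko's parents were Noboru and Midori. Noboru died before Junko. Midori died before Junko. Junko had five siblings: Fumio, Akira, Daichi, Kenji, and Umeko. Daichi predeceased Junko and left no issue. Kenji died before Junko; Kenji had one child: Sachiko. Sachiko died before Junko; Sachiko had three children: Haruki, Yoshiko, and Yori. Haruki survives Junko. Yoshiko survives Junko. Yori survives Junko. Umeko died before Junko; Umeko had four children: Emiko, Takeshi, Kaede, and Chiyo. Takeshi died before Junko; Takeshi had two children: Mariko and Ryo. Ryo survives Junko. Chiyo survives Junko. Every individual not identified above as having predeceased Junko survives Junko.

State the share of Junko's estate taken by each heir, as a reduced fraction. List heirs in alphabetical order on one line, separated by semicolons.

Akira 1/4; Chiyo 1/16; Emiko 1/16; Fumio 1/4; Haruki 1/12; Kaede 1/16; Mariko 1/32; Ryo 1/32; Yori 1/12; Yoshiko 1/12

Neither parent survives and there are no descendants, so the estate passes to Junko's siblings and their issue per stirpes.
Daichi left no surviving issue, so that branch lapses and is disregarded.
The estate is divided into 4 equal shares of 1/4 among Fumio, Akira, Kenji, Umeko.
Fumio is living and takes 1/4.
Akira is living and takes 1/4.
Kenji predeceased; the 1/4 allotted to Kenji's branch passes to Kenji's issue by representation.
Sachiko's line is the sole branch at this level, so the full 1/4 passes to Sachiko's issue by representation.
The 1/4 is divided into 3 equal shares of 1/12 among Haruki, Yoshiko, Yori.
Haruki is living and takes 1/12.
Yoshiko is living and takes 1/12.
Yori is living and takes 1/12.
Umeko predeceased; the 1/4 allotted to Umeko's branch passes to Umeko's issue by representation.
The 1/4 is divided into 4 equal shares of 1/16 among Emiko, Takeshi, Kaede, Chiyo.
Emiko is living and takes 1/16.
Takeshi predeceased; the 1/16 allotted to Takeshi's branch passes to Takeshi's issue by representation.
The 1/16 is divided into 2 equal shares of 1/32 among Mariko, Ryo.
Mariko is living and takes 1/32.
Ryo is living and takes 1/32.
Kaede is living and takes 1/16.
Chiyo is living and takes 1/16.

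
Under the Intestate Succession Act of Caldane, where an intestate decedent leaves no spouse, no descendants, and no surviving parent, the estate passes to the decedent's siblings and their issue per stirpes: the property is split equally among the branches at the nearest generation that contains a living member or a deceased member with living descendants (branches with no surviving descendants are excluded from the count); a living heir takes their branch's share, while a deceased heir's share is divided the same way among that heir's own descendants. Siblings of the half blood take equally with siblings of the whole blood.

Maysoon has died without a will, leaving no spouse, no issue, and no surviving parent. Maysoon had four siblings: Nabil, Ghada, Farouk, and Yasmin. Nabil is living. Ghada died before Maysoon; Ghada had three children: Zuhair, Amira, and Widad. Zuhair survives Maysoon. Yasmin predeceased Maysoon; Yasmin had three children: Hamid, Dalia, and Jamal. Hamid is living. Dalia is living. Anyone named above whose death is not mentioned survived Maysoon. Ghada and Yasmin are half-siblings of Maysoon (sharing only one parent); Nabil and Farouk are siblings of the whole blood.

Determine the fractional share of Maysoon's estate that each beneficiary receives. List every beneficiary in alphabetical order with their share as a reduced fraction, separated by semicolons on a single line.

No spouse, descendants, or parent survives, so the estate passes to Maysoon's siblings per stirpes.
Half-blood and whole-blood siblings take equally under the stated rule.
The estate is divided into 4 equal shares of 1/4 among Nabil, Ghada, Farouk, Yasmin.
Nabil is living and takes 1/4.
Ghada predeceased; the 1/4 allotted to Ghada's branch passes to Ghada's issue by representation.
The 1/4 is divided into 3 equal shares of 1/12 among Zuhair, Amira, Widad.
Zuhair is living and takes 1/12.
Amira is living and takes 1/12.
Widad is living and takes 1/12.
Farouk is living and takes 1/4.
Yasmin predeceased; the 1/4 allotted to Yasmin's branch passes to Yasmin's issue by representation.
The 1/4 is divided into 3 equal shares of 1/12 among Hamid, Dalia, Jamal.
Hamid is living and takes 1/12.
Dalia is living and takes 1/12.
Jamal is living and takes 1/12.

Amira 1/12; Dalia 1/12; Farouk 1/4; Hamid 1/12; Jamal 1/12; Nabil 1/4; Widad 1/12; Zuhair 1/12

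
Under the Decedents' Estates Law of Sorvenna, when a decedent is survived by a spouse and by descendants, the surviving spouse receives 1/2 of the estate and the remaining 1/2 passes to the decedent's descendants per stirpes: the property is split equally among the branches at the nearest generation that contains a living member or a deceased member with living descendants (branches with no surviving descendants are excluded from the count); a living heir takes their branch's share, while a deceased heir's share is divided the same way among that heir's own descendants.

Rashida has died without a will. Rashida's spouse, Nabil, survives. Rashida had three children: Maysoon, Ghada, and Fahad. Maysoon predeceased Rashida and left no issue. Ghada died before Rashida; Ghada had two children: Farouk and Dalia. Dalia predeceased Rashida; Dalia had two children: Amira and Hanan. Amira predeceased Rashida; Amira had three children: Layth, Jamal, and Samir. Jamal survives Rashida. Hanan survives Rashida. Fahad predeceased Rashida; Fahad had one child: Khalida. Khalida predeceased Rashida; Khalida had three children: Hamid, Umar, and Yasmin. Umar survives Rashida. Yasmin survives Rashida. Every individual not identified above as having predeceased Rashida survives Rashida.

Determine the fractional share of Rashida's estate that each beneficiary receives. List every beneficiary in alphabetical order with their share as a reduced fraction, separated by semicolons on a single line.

Nabil, as surviving spouse, takes 1/2.
The remaining 1/2 passes to Rashida's descendants per stirpes.
Maysoon left no surviving issue, so that branch lapses and is disregarded.
The 1/2 is divided into 2 equal shares of 1/4 among Ghada, Fahad.
Ghada predeceased; the 1/4 allotted to Ghada's branch passes to Ghada's issue by representation.
The 1/4 is divided into 2 equal shares of 1/8 among Farouk, Dalia.
Farouk is living and takes 1/8.
Dalia predeceased; the 1/8 allotted to Dalia's branch passes to Dalia's issue by representation.
The 1/8 is divided into 2 equal shares of 1/16 among Amira, Hanan.
Amira predeceased; the 1/16 allotted to Amira's branch passes to Amira's issue by representation.
The 1/16 is divided into 3 equal shares of 1/48 among Layth, Jamal, Samir.
Layth is living and takes 1/48.
Jamal is living and takes 1/48.
Samir is living and takes 1/48.
Hanan is living and takes 1/16.
Fahad predeceased; the 1/4 allotted to Fahad's branch passes to Fahad's issue by representation.
Khalida's line is the sole branch at this level, so the full 1/4 passes to Khalida's issue by representation.
The 1/4 is divided into 3 equal shares of 1/12 among Hamid, Umar, Yasmin.
Hamid is living and takes 1/12.
Umar is living and takes 1/12.
Yasmin is living and takes 1/12.

Farouk 1/8; Hamid 1/12; Hanan 1/16; Jamal 1/48; Layth 1/48; Nabil 1/2; Samir 1/48; Umar 1/12; Yasmin 1/12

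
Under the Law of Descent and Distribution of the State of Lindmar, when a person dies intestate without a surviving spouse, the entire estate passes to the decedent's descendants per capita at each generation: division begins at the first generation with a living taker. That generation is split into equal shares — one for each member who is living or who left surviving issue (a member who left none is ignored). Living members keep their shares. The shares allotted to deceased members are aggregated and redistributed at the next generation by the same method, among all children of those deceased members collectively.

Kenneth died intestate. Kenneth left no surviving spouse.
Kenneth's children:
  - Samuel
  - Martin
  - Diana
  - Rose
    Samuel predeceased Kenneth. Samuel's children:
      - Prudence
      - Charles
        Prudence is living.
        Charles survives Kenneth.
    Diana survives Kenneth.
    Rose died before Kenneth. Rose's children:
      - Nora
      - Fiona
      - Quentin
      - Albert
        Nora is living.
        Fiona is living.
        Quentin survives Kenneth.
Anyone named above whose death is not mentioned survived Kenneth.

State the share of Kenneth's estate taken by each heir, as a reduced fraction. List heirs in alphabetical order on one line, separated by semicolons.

Albert 1/12; Charles 1/12; Diana 1/4; Fiona 1/12; Martin 1/4; Nora 1/12; Prudence 1/12; Quentin 1/12

There is no surviving spouse, so the entire estate passes to Kenneth's descendants per capita at each generation.
At generation 1 (Samuel, Martin, Diana, Rose) there are 4 shares of (1)/4 = 1/4 each.
Living: Martin and Diana — each takes 1/4.
Deceased: Samuel and Rose. Their combined 1/2 is pooled and carried to generation 2.
At generation 2 (Prudence, Charles, Nora, Fiona, Quentin, Albert) there are 6 shares of (1/2)/6 = 1/12 each.
Living: Prudence, Charles, Nora, Fiona, Quentin, and Albert — each takes 1/12.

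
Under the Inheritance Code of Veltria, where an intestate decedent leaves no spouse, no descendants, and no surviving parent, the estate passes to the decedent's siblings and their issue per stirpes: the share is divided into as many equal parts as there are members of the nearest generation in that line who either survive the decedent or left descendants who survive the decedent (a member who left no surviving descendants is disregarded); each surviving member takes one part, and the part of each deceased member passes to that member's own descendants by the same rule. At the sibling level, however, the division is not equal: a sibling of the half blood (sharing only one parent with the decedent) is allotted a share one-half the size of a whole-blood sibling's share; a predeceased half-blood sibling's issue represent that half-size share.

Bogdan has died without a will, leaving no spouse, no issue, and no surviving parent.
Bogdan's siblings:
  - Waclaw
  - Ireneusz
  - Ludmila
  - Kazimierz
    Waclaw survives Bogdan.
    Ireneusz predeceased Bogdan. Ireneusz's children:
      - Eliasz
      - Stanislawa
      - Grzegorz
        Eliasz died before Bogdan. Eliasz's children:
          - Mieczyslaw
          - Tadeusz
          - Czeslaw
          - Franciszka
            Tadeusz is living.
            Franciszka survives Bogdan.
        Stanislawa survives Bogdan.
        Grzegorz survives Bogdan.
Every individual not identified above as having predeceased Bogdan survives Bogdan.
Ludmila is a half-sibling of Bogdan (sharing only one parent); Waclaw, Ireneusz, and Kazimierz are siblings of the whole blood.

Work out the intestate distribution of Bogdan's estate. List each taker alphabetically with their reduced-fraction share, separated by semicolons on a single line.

Czeslaw 1/42; Franciszka 1/42; Grzegorz 2/21; Kazimierz 2/7; Ludmila 1/7; Mieczyslaw 1/42; Stanislawa 2/21; Tadeusz 1/42; Waclaw 2/7

No spouse, descendants, or parent survives, so the estate passes to Bogdan's siblings per stirpes.
Half-blood siblings count for one-half the weight of whole-blood siblings at the initial division.
Dividing 1 in proportion to weights (total weight 7/2): Waclaw (weight 1) → 2/7; Ireneusz (weight 1) → 2/7; Ludmila (weight 1/2) → 1/7; Kazimierz (weight 1) → 2/7.
Waclaw is living and takes 2/7.
Ireneusz predeceased; the 2/7 allotted to Ireneusz's branch passes to Ireneusz's issue by representation.
The 2/7 is divided into 3 equal shares of 2/21 among Eliasz, Stanislawa, Grzegorz.
Eliasz predeceased; the 2/21 allotted to Eliasz's branch passes to Eliasz's issue by representation.
The 2/21 is divided into 4 equal shares of 1/42 among Mieczyslaw, Tadeusz, Czeslaw, Franciszka.
Mieczyslaw is living and takes 1/42.
Tadeusz is living and takes 1/42.
Czeslaw is living and takes 1/42.
Franciszka is living and takes 1/42.
Stanislawa is living and takes 2/21.
Grzegorz is living and takes 2/21.
Ludmila is living and takes 1/7.
Kazimierz is living and takes 2/7.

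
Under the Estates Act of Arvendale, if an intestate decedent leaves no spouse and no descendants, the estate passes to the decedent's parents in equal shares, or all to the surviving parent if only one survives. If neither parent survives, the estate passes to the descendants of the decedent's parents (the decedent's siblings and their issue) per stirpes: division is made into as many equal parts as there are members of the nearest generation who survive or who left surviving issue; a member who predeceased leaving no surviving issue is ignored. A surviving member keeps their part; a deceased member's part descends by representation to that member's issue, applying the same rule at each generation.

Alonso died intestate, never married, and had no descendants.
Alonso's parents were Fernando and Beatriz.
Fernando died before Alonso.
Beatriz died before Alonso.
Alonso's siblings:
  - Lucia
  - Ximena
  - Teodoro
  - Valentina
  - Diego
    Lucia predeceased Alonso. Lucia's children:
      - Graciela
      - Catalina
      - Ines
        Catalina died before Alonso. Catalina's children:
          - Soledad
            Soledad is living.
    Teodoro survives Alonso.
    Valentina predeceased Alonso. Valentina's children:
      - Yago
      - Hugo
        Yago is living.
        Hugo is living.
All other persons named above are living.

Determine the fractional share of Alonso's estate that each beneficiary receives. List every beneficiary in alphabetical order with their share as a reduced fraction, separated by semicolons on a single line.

Diego 1/5; Graciela 1/15; Hugo 1/10; Ines 1/15; Soledad 1/15; Teodoro 1/5; Ximena 1/5; Yago 1/10

Neither parent survives and there are no descendants, so the estate passes to Alonso's siblings and their issue per stirpes.
The estate is divided into 5 equal shares of 1/5 among Lucia, Ximena, Teodoro, Valentina, Diego.
Lucia predeceased; the 1/5 allotted to Lucia's branch passes to Lucia's issue by representation.
The 1/5 is divided into 3 equal shares of 1/15 among Graciela, Catalina, Ines.
Graciela is living and takes 1/15.
Catalina predeceased; the 1/15 allotted to Catalina's branch passes to Catalina's issue by representation.
Soledad is the sole taker at this level and receives the full 1/15.
Ines is living and takes 1/15.
Ximena is living and takes 1/5.
Teodoro is living and takes 1/5.
Valentina predeceased; the 1/5 allotted to Valentina's branch passes to Valentina's issue by representation.
The 1/5 is divided into 2 equal shares of 1/10 among Yago, Hugo.
Yago is living and takes 1/10.
Hugo is living and takes 1/10.
Diego is living and takes 1/5.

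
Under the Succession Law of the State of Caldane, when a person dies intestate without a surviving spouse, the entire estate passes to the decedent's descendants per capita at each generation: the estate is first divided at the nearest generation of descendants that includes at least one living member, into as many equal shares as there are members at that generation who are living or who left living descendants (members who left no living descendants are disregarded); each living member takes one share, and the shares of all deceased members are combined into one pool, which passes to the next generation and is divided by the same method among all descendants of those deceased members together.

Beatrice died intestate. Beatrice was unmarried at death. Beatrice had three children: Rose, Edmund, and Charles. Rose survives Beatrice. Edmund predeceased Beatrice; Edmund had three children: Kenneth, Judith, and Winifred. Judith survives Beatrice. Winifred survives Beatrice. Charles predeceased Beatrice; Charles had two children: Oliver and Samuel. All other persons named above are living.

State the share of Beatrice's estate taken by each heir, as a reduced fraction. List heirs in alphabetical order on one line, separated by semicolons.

Judith 2/15; Kenneth 2/15; Oliver 2/15; Rose 1/3; Samuel 2/15; Winifred 2/15

There is no surviving spouse, so the entire estate passes to Beatrice's descendants per capita at each generation.
At generation 1 (Rose, Edmund, Charles) there are 3 shares of (1)/3 = 1/3 each.
Living: Rose — each takes 1/3.
Deceased: Edmund and Charles. Their combined 2/3 is pooled and carried to generation 2.
At generation 2 (Kenneth, Judith, Winifred, Oliver, Samuel) there are 5 shares of (2/3)/5 = 2/15 each.
Living: Kenneth, Judith, Winifred, Oliver, and Samuel — each takes 2/15.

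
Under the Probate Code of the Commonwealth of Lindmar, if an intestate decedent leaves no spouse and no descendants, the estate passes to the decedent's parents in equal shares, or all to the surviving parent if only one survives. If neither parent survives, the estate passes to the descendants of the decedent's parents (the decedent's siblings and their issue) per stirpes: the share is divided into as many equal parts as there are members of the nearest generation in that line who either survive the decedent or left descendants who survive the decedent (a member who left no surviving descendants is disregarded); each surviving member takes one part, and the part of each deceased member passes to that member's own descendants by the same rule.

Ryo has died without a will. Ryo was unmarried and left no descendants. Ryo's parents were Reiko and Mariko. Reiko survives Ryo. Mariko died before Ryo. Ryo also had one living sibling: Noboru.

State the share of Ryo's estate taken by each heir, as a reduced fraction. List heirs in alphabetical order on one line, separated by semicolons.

Only one parent, Reiko, survives, so Reiko takes the entire estate. The siblings take nothing because a surviving parent has priority.

Reiko 1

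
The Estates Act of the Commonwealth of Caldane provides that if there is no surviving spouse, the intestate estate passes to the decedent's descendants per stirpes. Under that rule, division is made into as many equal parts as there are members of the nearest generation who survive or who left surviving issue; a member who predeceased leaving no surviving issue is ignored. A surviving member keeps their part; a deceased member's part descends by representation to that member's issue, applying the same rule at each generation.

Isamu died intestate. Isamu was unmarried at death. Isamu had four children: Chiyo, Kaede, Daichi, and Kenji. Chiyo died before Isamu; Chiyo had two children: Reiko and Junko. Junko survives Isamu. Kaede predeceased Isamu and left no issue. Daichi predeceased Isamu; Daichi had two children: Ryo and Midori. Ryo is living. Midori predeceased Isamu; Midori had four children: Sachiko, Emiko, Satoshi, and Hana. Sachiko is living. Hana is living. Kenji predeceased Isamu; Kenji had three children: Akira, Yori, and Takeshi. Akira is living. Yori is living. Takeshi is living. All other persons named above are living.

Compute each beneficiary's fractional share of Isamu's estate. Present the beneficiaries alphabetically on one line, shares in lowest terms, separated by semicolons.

Akira 1/9; Emiko 1/24; Hana 1/24; Junko 1/6; Reiko 1/6; Ryo 1/6; Sachiko 1/24; Satoshi 1/24; Takeshi 1/9; Yori 1/9

There is no surviving spouse, so the entire estate passes to Isamu's descendants per stirpes.
Kaede left no surviving issue, so that branch lapses and is disregarded.
The estate is divided into 3 equal shares of 1/3 among Chiyo, Daichi, Kenji.
Chiyo predeceased; the 1/3 allotted to Chiyo's branch passes to Chiyo's issue by representation.
The 1/3 is divided into 2 equal shares of 1/6 among Reiko, Junko.
Reiko is living and takes 1/6.
Junko is living and takes 1/6.
Daichi predeceased; the 1/3 allotted to Daichi's branch passes to Daichi's issue by representation.
The 1/3 is divided into 2 equal shares of 1/6 among Ryo, Midori.
Ryo is living and takes 1/6.
Midori predeceased; the 1/6 allotted to Midori's branch passes to Midori's issue by representation.
The 1/6 is divided into 4 equal shares of 1/24 among Sachiko, Emiko, Satoshi, Hana.
Sachiko is living and takes 1/24.
Emiko is living and takes 1/24.
Satoshi is living and takes 1/24.
Hana is living and takes 1/24.
Kenji predeceased; the 1/3 allotted to Kenji's branch passes to Kenji's issue by representation.
The 1/3 is divided into 3 equal shares of 1/9 among Akira, Yori, Takeshi.
Akira is living and takes 1/9.
Yori is living and takes 1/9.
Takeshi is living and takes 1/9.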